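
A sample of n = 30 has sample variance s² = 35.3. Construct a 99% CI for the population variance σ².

df = 29. χ²_{0.005} = 52.336, χ²_{0.995} = 13.121. CI for σ² = ((n-1)s²/χ²_{α/2}, (n-1)s²/χ²_{1-α/2}) = (29·35.3/52.336, 29·35.3/13.121) = (19.56, 78.02)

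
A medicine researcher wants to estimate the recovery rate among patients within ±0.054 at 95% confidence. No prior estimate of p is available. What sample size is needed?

Conservative approach: use p = 0.5 (maximizes p(1-p) = 0.25). n = z²(0.25)/E² = 1.96²×0.25/0.054² = 329.4 → n = 330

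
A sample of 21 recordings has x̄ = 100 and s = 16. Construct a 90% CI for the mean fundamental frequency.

CI = x̄ ± t*(s/√n) = 100 ± 1.725(16/√21) = (93.98, 106.02)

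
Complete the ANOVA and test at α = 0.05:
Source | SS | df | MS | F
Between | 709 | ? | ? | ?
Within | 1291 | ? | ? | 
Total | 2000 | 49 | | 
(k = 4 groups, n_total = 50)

df_between = 3, df_within = 46. MS_between = 236.33, MS_within = 28.07. F = 8.421, F_crit ≈ 2.807. Reject H₀.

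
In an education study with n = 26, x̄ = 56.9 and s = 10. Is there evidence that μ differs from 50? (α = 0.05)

t = (x̄ - μ₀)/(s/√n) = (56.9 - 50)/(10/√26) = 3.518. df = 25, critical t = ±2.06. Reject H₀.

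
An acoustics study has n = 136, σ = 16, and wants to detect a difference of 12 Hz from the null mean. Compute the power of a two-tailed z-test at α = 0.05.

SE = σ/√n = 16/√136 = 1.372. Non-centrality λ = d/SE = 12/1.372 = 8.746. Power ≈ Φ(λ - z_{α/2}) = Φ(8.746 - 1.96) = Φ(6.786) = 1.0.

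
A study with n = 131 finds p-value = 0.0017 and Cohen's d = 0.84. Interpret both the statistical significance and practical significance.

Statistically significant (p = 0.0017 < 0.05). Cohen's d = 0.84 indicates a large effect size. Both statistical and practical significance should be considered.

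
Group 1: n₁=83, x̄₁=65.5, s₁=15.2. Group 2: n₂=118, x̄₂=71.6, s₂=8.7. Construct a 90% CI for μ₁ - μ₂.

Difference = -6.1. SE = √(15.2²/83 + 8.7²/118) = 1.851. CI = (-9.14, -3.06)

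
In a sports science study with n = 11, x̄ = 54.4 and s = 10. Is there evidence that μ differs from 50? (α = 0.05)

t = (x̄ - μ₀)/(s/√n) = (54.4 - 50)/(10/√11) = 1.459. df = 10, critical t = ±2.228. Fail to reject H₀.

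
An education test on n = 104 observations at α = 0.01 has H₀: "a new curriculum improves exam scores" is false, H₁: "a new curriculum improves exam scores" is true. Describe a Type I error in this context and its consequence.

Type I error: rejecting H₀ when it is true — concluding that a new curriculum improves exam scores when in fact it is not. Consequence: adopting a curriculum that gives no real benefit — disruption for nothing.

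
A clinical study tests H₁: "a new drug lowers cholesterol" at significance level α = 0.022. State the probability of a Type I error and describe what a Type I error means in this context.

P(Type I error) = α = 0.022. A Type I error is rejecting H₀ when H₀ is actually true (false positive) — here, concluding that a new drug lowers cholesterol when in fact this is not the case. Consequence: approving an ineffective drug — patients take a useless medication and may skip effective alternatives.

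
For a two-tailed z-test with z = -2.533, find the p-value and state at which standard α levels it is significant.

p = 2·P(Z > |-2.533|) = 2·(1 - Φ(2.533)) ≈ 0.0113. Significant at α = 0.1; Significant at α = 0.05.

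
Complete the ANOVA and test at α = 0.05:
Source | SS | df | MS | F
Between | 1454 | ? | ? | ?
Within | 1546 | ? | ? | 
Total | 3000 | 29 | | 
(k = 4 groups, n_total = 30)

df_between = 3, df_within = 26. MS_between = 484.67, MS_within = 59.46. F = 8.151, F_crit ≈ 2.975. Reject H₀.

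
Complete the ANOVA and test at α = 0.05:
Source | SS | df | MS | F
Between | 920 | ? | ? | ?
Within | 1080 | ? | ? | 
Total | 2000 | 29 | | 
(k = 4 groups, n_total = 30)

df_between = 3, df_within = 26. MS_between = 306.67, MS_within = 41.54. F = 7.383, F_crit ≈ 2.975. Reject H₀.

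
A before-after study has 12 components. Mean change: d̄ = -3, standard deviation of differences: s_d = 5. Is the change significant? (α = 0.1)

t = d̄/(s_d/√n) = -3/(5/√12) = -2.078. df = 11, critical t = ±1.796. Reject H₀.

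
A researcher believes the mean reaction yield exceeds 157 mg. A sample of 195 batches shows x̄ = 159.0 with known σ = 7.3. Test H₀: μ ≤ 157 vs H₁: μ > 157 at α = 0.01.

z = 3.826. Critical value: 2.33. Reject H₀.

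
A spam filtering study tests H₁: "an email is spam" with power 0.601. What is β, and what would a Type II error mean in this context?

β = 1 - power = 1 - 0.601 = 0.399. A Type II error is failing to reject H₀ when H₀ is false (false negative) — here, failing to conclude that an email is spam when in fact it is true. Consequence: a spam email lands in the inbox.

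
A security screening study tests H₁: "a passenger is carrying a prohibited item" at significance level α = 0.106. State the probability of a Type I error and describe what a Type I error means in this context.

P(Type I error) = α = 0.106. A Type I error is rejecting H₀ when H₀ is actually true (false positive) — here, concluding that a passenger is carrying a prohibited item when in fact this is not the case. Consequence: detaining an innocent passenger — delay and inconvenience.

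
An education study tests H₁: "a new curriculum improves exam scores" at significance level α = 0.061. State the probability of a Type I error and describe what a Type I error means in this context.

P(Type I error) = α = 0.061. A Type I error is rejecting H₀ when H₀ is actually true (false positive) — here, concluding that a new curriculum improves exam scores when in fact this is not the case. Consequence: adopting a curriculum that gives no real benefit — disruption for nothing.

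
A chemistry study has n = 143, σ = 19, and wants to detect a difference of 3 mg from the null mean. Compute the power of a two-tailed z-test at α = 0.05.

SE = σ/√n = 19/√143 = 1.589. Non-centrality λ = d/SE = 3/1.589 = 1.888. Power ≈ Φ(λ - z_{α/2}) = Φ(1.888 - 1.96) = Φ(-0.072) = 0.471.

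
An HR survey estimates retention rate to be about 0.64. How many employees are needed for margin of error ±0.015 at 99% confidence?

n = z²p(1-p)/E² = 2.576²×0.64×0.36/0.015² = 6795.03 → n = 6796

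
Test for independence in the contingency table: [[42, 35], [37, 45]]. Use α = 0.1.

χ² = 1.411. df = 1, critical = 2.706. Fail to reject H₀. No evidence of dependence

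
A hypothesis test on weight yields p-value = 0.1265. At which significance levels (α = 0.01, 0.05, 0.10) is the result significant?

p = 0.1265. Not significant at any of the given levels.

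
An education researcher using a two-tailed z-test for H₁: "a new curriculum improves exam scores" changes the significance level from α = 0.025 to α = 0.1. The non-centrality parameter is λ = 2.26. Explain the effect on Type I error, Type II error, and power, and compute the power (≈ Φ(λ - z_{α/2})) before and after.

Increasing α from 0.025 to 0.1:
• Type I error rate increases (α is the Type I rate by definition).
• Critical value moves from z_{α/2} = 2.241 to 1.645, so power = Φ(λ - z_{α/2}) goes from Φ(2.26 - 2.241) = 0.508 to Φ(2.26 - 1.645) = 0.731.
• Type II error rate β = 1 - power therefore decreases (0.492 → 0.269).
Appropriate when false negatives are costly — here, keeping the old curriculum when the new one would have helped students.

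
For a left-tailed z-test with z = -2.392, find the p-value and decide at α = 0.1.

p = P(Z < -2.392) = Φ(-2.392) ≈ 0.0084. Since p < 0.1, reject H₀ (significant) at α = 0.1.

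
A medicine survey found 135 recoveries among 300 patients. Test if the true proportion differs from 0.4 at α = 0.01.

p̂ = 0.45, p₀ = 0.4. z = (p̂ - p₀)/√(p₀(1-p₀)/n) = 1.768. Critical: ±2.576. Fail to reject H₀.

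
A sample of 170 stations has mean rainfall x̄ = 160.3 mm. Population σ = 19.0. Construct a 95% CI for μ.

CI = x̄ ± z*(σ/√n) = 160.3 ± 1.96(19.0/√170) = 160.3 ± 2.86 = (157.44, 163.16)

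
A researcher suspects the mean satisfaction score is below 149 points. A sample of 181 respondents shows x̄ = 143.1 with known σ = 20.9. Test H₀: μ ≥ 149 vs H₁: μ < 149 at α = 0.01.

z = -3.798. Critical value: -2.33. Reject H₀.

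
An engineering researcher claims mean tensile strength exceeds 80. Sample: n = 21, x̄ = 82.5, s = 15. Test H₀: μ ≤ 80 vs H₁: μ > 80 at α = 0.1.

t = (82.5 - 80)/(15/√21) = 0.764, df = 20. Critical t = 1.325. Fail to reject H₀.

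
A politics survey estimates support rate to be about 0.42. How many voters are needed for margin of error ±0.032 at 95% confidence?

n = z²p(1-p)/E² = 1.96²×0.42×0.58/0.032² = 913.9 → n = 914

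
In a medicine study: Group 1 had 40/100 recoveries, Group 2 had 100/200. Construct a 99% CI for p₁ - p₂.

p̂₁ = 0.4, p̂₂ = 0.5. Difference = -0.1. CI = (-0.256, 0.056)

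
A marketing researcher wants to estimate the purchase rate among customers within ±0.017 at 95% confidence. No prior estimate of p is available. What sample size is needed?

Conservative approach: use p = 0.5 (maximizes p(1-p) = 0.25). n = z²(0.25)/E² = 1.96²×0.25/0.017² = 3323.2 → n = 3324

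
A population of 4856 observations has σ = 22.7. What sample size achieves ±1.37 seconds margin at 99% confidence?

Without FPC: n₀ = (2.576×22.7/1.37)² = 1821.807. With FPC: n = n₀N/(n₀+N-1) = 1325.0 → n = 1325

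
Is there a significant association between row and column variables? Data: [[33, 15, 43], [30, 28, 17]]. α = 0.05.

χ² = 13.927. df = 2, critical = 5.991. Reject H₀. Variables are dependent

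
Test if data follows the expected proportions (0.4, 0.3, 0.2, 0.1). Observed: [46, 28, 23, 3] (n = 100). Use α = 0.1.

Expected: [40.0, 30.0, 20.0, 10.0]. χ² = 6.383. df = 3, critical = 6.251. Reject H₀.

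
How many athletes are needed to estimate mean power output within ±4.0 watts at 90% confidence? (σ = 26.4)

n = (z*σ/E)² = (1.645×26.4/4.0)² = 117.9 → n = 118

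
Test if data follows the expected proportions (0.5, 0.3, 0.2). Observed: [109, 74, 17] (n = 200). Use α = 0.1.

Expected: [100.0, 60.0, 40.0]. χ² = 17.302. df = 2, critical = 4.605. Reject H₀.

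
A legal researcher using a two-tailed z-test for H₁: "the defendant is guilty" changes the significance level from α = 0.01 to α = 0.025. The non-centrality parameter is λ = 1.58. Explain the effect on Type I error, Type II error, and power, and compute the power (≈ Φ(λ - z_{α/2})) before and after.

Increasing α from 0.01 to 0.025:
• Type I error rate increases (α is the Type I rate by definition).
• Critical value moves from z_{α/2} = 2.576 to 2.241, so power = Φ(λ - z_{α/2}) goes from Φ(1.58 - 2.576) = 0.16 to Φ(1.58 - 2.241) = 0.254.
• Type II error rate β = 1 - power therefore decreases (0.84 → 0.746).
Appropriate when false negatives are costly — here, acquitting a guilty person.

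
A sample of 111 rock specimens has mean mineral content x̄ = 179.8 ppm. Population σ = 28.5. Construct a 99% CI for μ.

CI = x̄ ± z*(σ/√n) = 179.8 ± 2.576(28.5/√111) = 179.8 ± 6.97 = (172.83, 186.77)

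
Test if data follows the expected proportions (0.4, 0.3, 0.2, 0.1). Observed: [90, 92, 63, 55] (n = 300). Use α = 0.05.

Expected: [120.0, 90.0, 60.0, 30.0]. χ² = 28.528. df = 3, critical = 7.815. Reject H₀.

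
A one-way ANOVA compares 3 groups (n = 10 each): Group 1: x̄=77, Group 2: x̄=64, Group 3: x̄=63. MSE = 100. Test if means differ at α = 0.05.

Grand mean = 68.0. SS_between = 1220.0, MS_between = 610.0. F = 6.1, F_crit ≈ 3.354. Reject H₀.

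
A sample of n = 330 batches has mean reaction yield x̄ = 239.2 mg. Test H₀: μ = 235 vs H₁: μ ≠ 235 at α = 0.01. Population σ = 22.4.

z = (x̄ - μ₀)/(σ/√n) = (239.2 - 235)/(22.4/√330) = 3.406. Critical value: ±2.576. Since |3.406| > 2.576, Reject H₀.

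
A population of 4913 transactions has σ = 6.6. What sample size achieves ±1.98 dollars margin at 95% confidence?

Without FPC: n₀ = (1.96×6.6/1.98)² = 42.684. With FPC: n = n₀N/(n₀+N-1) = 42.3 → n = 43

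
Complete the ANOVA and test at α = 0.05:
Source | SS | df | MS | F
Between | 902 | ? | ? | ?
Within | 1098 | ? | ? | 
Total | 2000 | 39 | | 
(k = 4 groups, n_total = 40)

df_between = 3, df_within = 36. MS_between = 300.67, MS_within = 30.5. F = 9.858, F_crit ≈ 2.866. Reject H₀.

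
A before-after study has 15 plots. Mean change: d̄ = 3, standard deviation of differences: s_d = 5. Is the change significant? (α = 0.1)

t = d̄/(s_d/√n) = 3/(5/√15) = 2.324. df = 14, critical t = ±1.761. Reject H₀.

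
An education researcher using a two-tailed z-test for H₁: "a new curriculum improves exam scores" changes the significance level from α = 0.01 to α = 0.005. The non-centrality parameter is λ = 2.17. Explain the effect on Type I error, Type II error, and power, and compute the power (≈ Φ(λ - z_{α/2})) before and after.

Decreasing α from 0.01 to 0.005:
• Type I error rate decreases (α is the Type I rate by definition).
• Critical value moves from z_{α/2} = 2.576 to 2.807, so power = Φ(λ - z_{α/2}) goes from Φ(2.17 - 2.576) = 0.342 to Φ(2.17 - 2.807) = 0.262.
• Type II error rate β = 1 - power therefore increases (0.658 → 0.738).
Appropriate when false positives are costly — here, adopting a curriculum that gives no real benefit — disruption for nothing.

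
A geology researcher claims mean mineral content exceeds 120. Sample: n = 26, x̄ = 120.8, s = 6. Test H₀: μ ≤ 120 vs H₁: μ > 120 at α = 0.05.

t = (120.8 - 120)/(6/√26) = 0.68, df = 25. Critical t = 1.708. Fail to reject H₀.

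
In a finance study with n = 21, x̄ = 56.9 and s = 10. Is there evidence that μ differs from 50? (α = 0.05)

t = (x̄ - μ₀)/(s/√n) = (56.9 - 50)/(10/√21) = 3.162. df = 20, critical t = ±2.086. Reject H₀.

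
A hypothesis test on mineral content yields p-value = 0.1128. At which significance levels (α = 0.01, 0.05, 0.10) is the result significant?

p = 0.1128. Not significant at any of the given levels.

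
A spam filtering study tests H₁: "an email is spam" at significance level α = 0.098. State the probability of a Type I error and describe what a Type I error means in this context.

P(Type I error) = α = 0.098. A Type I error is rejecting H₀ when H₀ is actually true (false positive) — here, concluding that an email is spam when in fact this is not the case. Consequence: a legitimate email is sent to the spam folder and the user misses it.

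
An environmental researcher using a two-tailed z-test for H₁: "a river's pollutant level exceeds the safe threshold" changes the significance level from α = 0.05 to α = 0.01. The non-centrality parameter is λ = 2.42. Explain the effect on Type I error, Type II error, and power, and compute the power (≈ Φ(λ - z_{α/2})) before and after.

Decreasing α from 0.05 to 0.01:
• Type I error rate decreases (α is the Type I rate by definition).
• Critical value moves from z_{α/2} = 1.96 to 2.576, so power = Φ(λ - z_{α/2}) goes from Φ(2.42 - 1.96) = 0.677 to Φ(2.42 - 2.576) = 0.438.
• Type II error rate β = 1 - power therefore increases (0.323 → 0.562).
Appropriate when false positives are costly — here, shutting down a compliant factory unnecessarily.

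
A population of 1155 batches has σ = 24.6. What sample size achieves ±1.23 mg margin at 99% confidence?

Without FPC: n₀ = (2.576×24.6/1.23)² = 2654.31. With FPC: n = n₀N/(n₀+N-1) = 805.01 → n = 806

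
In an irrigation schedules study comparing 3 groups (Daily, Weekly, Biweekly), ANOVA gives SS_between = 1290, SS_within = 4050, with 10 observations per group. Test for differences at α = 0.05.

df_between = 2, df_within = 27. F = MS_between/MS_within = 645.0/150.0 = 4.3. F_crit ≈ 3.354. Reject H₀. At least one mean differs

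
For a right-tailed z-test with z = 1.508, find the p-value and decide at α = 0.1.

p = P(Z > 1.508) = 1 - Φ(1.508) ≈ 0.0658. Since p < 0.1, reject H₀ (significant) at α = 0.1.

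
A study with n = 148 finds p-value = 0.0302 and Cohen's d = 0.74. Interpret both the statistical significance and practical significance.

Statistically significant (p = 0.0302 < 0.05). Cohen's d = 0.74 indicates a medium effect size. Both statistical and practical significance should be considered.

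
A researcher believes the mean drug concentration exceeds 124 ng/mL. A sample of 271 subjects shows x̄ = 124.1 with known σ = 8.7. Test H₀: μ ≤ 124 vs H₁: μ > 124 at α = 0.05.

z = 0.189. Critical value: 1.645. Fail to reject H₀.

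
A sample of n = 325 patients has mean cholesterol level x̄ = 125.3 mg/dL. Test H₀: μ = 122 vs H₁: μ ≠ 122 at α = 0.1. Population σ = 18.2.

z = (x̄ - μ₀)/(σ/√n) = (125.3 - 122)/(18.2/√325) = 3.269. Critical value: ±1.645. Since |3.269| > 1.645, Reject H₀.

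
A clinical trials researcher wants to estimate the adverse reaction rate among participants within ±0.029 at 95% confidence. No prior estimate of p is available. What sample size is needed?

Conservative approach: use p = 0.5 (maximizes p(1-p) = 0.25). n = z²(0.25)/E² = 1.96²×0.25/0.029² = 1142.0 → n = 1142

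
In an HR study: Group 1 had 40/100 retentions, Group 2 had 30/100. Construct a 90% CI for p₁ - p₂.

p̂₁ = 0.4, p̂₂ = 0.3. Difference = 0.1. CI = (-0.01, 0.21)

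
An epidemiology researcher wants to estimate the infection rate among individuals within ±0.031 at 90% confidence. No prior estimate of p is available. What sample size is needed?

Conservative approach: use p = 0.5 (maximizes p(1-p) = 0.25). n = z²(0.25)/E² = 1.645²×0.25/0.031² = 704.0 → n = 704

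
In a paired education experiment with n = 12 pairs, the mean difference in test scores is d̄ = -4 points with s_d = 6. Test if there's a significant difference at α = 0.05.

t = d̄/(s_d/√n) = -4/(6/√12) = -2.309. df = 11, critical t = ±2.201. Reject H₀.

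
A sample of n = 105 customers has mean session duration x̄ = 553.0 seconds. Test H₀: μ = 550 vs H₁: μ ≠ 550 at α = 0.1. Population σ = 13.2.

z = (x̄ - μ₀)/(σ/√n) = (553.0 - 550)/(13.2/√105) = 2.329. Critical value: ±1.645. Since |2.329| > 1.645, Reject H₀.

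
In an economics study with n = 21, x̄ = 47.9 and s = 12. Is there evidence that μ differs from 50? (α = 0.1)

t = (x̄ - μ₀)/(s/√n) = (47.9 - 50)/(12/√21) = -0.802. df = 20, critical t = ±1.725. Fail to reject H₀.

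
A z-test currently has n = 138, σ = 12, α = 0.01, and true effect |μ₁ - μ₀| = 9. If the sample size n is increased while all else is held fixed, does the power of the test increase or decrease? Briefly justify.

Power increases: a larger n shrinks the standard error σ/√n, moving the sampling distribution under H₁ further from the critical value.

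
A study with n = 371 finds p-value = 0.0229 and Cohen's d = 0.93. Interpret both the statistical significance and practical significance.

Statistically significant (p = 0.0229 < 0.05). Cohen's d = 0.93 indicates a large effect size. Both statistical and practical significance should be considered.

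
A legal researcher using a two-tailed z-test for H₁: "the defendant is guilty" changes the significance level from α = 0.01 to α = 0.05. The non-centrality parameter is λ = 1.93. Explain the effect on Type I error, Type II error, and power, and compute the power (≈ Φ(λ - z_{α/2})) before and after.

Increasing α from 0.01 to 0.05:
• Type I error rate increases (α is the Type I rate by definition).
• Critical value moves from z_{α/2} = 2.576 to 1.96, so power = Φ(λ - z_{α/2}) goes from Φ(1.93 - 2.576) = 0.259 to Φ(1.93 - 1.96) = 0.488.
• Type II error rate β = 1 - power therefore decreases (0.741 → 0.512).
Appropriate when false negatives are costly — here, acquitting a guilty person.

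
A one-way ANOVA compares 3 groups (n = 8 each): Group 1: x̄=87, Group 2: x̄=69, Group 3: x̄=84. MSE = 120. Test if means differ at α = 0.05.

Grand mean = 80.0. SS_between = 1488.0, MS_between = 744.0. F = 6.2, F_crit ≈ 3.467. Reject H₀.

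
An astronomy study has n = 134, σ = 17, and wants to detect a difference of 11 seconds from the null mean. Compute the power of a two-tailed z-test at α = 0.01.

SE = σ/√n = 17/√134 = 1.469. Non-centrality λ = d/SE = 11/1.469 = 7.49. Power ≈ Φ(λ - z_{α/2}) = Φ(7.49 - 2.576) = Φ(4.914) = 1.0.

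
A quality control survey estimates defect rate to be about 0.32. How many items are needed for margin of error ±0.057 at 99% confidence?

n = z²p(1-p)/E² = 2.576²×0.32×0.68/0.057² = 444.4 → n = 445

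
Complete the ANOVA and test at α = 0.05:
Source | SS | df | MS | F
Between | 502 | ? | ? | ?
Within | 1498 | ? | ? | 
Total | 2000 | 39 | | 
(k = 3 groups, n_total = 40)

df_between = 2, df_within = 37. MS_between = 251.0, MS_within = 40.49. F = 6.2, F_crit ≈ 3.252. Reject H₀.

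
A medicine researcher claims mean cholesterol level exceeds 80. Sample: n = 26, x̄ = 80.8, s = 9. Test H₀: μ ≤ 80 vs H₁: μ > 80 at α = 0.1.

t = (80.8 - 80)/(9/√26) = 0.453, df = 25. Critical t = 1.316. Fail to reject H₀.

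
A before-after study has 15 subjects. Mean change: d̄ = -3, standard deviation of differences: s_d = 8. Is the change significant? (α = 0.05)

t = d̄/(s_d/√n) = -3/(8/√15) = -1.452. df = 14, critical t = ±2.145. Fail to reject H₀.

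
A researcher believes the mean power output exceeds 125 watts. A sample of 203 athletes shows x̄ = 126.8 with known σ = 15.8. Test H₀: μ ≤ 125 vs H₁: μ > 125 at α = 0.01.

z = 1.623. Critical value: 2.33. Fail to reject H₀.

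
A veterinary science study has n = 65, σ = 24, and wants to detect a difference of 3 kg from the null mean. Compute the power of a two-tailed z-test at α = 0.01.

SE = σ/√n = 24/√65 = 2.977. Non-centrality λ = d/SE = 3/2.977 = 1.008. Power ≈ Φ(λ - z_{α/2}) = Φ(1.008 - 2.576) = Φ(-1.568) = 0.058.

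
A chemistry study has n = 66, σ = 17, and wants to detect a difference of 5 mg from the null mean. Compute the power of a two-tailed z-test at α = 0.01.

SE = σ/√n = 17/√66 = 2.093. Non-centrality λ = d/SE = 5/2.093 = 2.389. Power ≈ Φ(λ - z_{α/2}) = Φ(2.389 - 2.576) = Φ(-0.187) = 0.426.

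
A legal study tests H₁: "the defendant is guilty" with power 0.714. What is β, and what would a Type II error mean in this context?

β = 1 - power = 1 - 0.714 = 0.286. A Type II error is failing to reject H₀ when H₀ is false (false negative) — here, failing to conclude that the defendant is guilty when in fact it is true. Consequence: acquitting a guilty person.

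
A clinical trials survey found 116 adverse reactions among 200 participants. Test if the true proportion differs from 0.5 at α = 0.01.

p̂ = 0.58, p₀ = 0.5. z = (p̂ - p₀)/√(p₀(1-p₀)/n) = 2.263. Critical: ±2.576. Fail to reject H₀.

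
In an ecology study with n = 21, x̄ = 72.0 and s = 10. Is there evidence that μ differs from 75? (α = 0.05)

t = (x̄ - μ₀)/(s/√n) = (72.0 - 75)/(10/√21) = -1.375. df = 20, critical t = ±2.086. Fail to reject H₀.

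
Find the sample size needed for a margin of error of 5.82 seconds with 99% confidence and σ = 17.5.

n = (z*σ/E)² = (2.576×17.5/5.82)² = 60.0 → n = 60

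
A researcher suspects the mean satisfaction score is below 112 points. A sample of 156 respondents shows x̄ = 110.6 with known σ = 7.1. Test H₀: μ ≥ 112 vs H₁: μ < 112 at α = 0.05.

z = -2.463. Critical value: -1.645. Reject H₀.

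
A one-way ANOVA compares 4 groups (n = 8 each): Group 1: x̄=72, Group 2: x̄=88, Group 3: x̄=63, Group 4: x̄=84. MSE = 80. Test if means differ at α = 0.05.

Grand mean = 76.75. SS_between = 3126.0, MS_between = 1042.0. F = 13.025, F_crit ≈ 2.947. Reject H₀.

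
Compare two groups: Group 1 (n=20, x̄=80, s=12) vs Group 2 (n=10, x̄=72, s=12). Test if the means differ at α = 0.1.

Pooled sp = 12.0. t = 1.721, df = 28. Critical t = ±1.701. Reject H₀.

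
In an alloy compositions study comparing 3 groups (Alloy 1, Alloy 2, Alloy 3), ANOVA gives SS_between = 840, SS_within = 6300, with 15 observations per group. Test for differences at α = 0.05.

df_between = 2, df_within = 42. F = MS_between/MS_within = 420.0/150.0 = 2.8. F_crit ≈ 3.22. Fail to reject H₀.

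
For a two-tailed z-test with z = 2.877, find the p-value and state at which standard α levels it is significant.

p = 2·P(Z > |2.877|) = 2·(1 - Φ(2.877)) ≈ 0.004. Significant at α = 0.1; Significant at α = 0.05; Significant at α = 0.01.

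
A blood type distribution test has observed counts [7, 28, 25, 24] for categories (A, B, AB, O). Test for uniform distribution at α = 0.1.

Expected = 21 each. χ² = Σ(O-E)²/E = 12.857. df = 3, critical value = 6.251. Reject H₀.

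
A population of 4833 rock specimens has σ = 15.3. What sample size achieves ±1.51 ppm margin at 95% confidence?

Without FPC: n₀ = (1.96×15.3/1.51)² = 394.404. With FPC: n = n₀N/(n₀+N-1) = 364.7 → n = 365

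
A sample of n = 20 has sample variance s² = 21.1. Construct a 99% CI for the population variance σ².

df = 19. χ²_{0.005} = 38.582, χ²_{0.995} = 6.844. CI for σ² = ((n-1)s²/χ²_{α/2}, (n-1)s²/χ²_{1-α/2}) = (19·21.1/38.582, 19·21.1/6.844) = (10.39, 58.58)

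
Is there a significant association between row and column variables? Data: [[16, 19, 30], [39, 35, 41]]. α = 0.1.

χ² = 2.356. df = 2, critical = 4.605. Fail to reject H₀. No evidence of dependence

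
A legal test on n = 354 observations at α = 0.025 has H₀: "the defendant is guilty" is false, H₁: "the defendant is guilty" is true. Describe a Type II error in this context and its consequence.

Type II error: failing to reject H₀ when it is false — concluding that the defendant is guilty is not supported when in fact it is. Consequence: acquitting a guilty person.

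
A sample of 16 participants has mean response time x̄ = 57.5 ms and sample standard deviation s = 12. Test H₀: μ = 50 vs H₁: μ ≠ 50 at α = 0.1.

t = (x̄ - μ₀)/(s/√n) = (57.5 - 50)/(12/√16) = 2.5. df = 15, critical t = ±1.753. Reject H₀.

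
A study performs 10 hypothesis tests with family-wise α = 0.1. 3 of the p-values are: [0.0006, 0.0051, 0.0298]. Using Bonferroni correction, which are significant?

Bonferroni α = 0.1/10 = 0.01. Significant p-values: [0.0006, 0.0051]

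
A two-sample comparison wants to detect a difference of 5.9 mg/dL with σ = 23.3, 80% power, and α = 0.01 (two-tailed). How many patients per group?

n per group = 2(z_α/2 + z_β)²σ²/d² = 2×(2.576 + 0.84)²×23.3²/5.9² = 364.0 → n = 364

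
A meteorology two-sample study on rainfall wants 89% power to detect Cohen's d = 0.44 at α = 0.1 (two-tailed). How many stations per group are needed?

z_{α/2} = 1.645, z_β = Φ⁻¹(0.89) = 1.227. For small effect (d = 0.44): n per group = 2(z_{α/2} + z_β)²/d² = 2(1.645 + 1.227)²/0.44² = 85.2 → 86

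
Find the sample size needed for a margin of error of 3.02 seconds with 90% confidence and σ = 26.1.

n = (z*σ/E)² = (1.645×26.1/3.02)² = 202.1 → n = 203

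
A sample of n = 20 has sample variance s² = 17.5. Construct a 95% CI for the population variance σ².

df = 19. χ²_{0.025} = 32.852, χ²_{0.975} = 8.907. CI for σ² = ((n-1)s²/χ²_{α/2}, (n-1)s²/χ²_{1-α/2}) = (19·17.5/32.852, 19·17.5/8.907) = (10.12, 37.33)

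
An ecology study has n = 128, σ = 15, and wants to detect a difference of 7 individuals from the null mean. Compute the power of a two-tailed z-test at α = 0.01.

SE = σ/√n = 15/√128 = 1.326. Non-centrality λ = d/SE = 7/1.326 = 5.28. Power ≈ Φ(λ - z_{α/2}) = Φ(5.28 - 2.576) = Φ(2.704) = 0.997.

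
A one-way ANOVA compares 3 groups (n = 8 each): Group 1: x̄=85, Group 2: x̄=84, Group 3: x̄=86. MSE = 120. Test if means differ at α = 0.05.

Grand mean = 85.0. SS_between = 16.0, MS_between = 8.0. F = 0.067, F_crit ≈ 3.467. Fail to reject H₀.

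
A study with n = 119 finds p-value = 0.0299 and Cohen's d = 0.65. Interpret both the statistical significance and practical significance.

Statistically significant (p = 0.0299 < 0.05). Cohen's d = 0.65 indicates a medium effect size. Both statistical and practical significance should be considered.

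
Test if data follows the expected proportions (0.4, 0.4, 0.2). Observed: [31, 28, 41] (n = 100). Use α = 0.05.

Expected: [40.0, 40.0, 20.0]. χ² = 27.675. df = 2, critical = 5.991. Reject H₀.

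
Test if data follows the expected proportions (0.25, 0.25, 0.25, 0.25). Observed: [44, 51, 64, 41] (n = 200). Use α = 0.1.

Expected: [50.0, 50.0, 50.0, 50.0]. χ² = 6.28. df = 3, critical = 6.251. Reject H₀.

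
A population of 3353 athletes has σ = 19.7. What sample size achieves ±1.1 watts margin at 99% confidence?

Without FPC: n₀ = (2.576×19.7/1.1)² = 2128.329. With FPC: n = n₀N/(n₀+N-1) = 1302.2 → n = 1303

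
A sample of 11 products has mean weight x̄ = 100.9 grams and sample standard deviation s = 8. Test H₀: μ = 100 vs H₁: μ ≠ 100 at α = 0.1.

t = (x̄ - μ₀)/(s/√n) = (100.9 - 100)/(8/√11) = 0.373. df = 10, critical t = ±1.812. Fail to reject H₀.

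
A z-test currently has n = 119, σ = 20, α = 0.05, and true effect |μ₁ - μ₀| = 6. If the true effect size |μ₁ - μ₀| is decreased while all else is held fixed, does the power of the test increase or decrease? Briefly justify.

Power decreases: a smaller true effect decreases the non-centrality λ = |μ₁ - μ₀|/(σ/√n).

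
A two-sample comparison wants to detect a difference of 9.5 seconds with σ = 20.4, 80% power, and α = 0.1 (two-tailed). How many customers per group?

n per group = 2(z_α/2 + z_β)²σ²/d² = 2×(1.645 + 0.84)²×20.4²/9.5² = 57.0 → n = 57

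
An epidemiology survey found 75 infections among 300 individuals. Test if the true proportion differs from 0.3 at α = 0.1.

p̂ = 0.25, p₀ = 0.3. z = (p̂ - p₀)/√(p₀(1-p₀)/n) = -1.89. Critical: ±1.645. Reject H₀.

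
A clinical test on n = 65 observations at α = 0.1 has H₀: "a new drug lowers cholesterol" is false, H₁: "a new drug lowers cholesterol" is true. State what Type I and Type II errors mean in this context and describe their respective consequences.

Type I (false positive): concluding that a new drug lowers cholesterol when it is not — approving an ineffective drug — patients take a useless medication and may skip effective alternatives. Type II (false negative): failing to conclude that a new drug lowers cholesterol when it is — shelving an effective drug — patients miss out on a treatment that would have helped. Which is costlier depends on domain priorities and is a judgement call rather than a statistical fact.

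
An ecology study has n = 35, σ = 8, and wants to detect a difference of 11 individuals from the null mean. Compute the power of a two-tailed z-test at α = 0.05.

SE = σ/√n = 8/√35 = 1.352. Non-centrality λ = d/SE = 11/1.352 = 8.135. Power ≈ Φ(λ - z_{α/2}) = Φ(8.135 - 1.96) = Φ(6.175) = 1.0.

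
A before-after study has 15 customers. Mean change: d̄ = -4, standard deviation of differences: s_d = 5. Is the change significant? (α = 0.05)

t = d̄/(s_d/√n) = -4/(5/√15) = -3.098. df = 14, critical t = ±2.145. Reject H₀.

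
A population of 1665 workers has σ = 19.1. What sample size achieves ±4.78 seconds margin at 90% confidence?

Without FPC: n₀ = (1.645×19.1/4.78)² = 43.206. With FPC: n = n₀N/(n₀+N-1) = 42.1 → n = 43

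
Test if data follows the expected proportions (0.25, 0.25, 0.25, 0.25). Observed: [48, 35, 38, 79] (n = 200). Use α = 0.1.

Expected: [50.0, 50.0, 50.0, 50.0]. χ² = 24.28. df = 3, critical = 6.251. Reject H₀.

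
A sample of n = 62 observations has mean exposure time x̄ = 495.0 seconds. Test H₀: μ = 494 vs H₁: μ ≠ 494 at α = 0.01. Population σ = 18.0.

z = (x̄ - μ₀)/(σ/√n) = (495.0 - 494)/(18.0/√62) = 0.437. Critical value: ±2.576. Since |0.437| ≤ 2.576, Fail to reject H₀.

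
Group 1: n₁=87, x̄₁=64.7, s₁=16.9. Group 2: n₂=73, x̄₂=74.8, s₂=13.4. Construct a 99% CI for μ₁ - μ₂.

Difference = -10.1. SE = √(16.9²/87 + 13.4²/73) = 2.396. CI = (-16.27, -3.93)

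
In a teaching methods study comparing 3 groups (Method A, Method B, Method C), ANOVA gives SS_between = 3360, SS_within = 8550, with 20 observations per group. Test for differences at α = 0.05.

df_between = 2, df_within = 57. F = MS_between/MS_within = 1680.0/150.0 = 11.2. F_crit ≈ 3.159. Reject H₀. At least one mean differs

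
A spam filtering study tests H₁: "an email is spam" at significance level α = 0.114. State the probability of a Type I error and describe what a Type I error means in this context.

P(Type I error) = α = 0.114. A Type I error is rejecting H₀ when H₀ is actually true (false positive) — here, concluding that an email is spam when in fact this is not the case. Consequence: a legitimate email is sent to the spam folder and the user misses it.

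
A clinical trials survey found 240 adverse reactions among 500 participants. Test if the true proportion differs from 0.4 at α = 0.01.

p̂ = 0.48, p₀ = 0.4. z = (p̂ - p₀)/√(p₀(1-p₀)/n) = 3.651. Critical: ±2.576. Reject H₀.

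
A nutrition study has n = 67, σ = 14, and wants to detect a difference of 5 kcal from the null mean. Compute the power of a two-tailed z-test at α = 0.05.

SE = σ/√n = 14/√67 = 1.71. Non-centrality λ = d/SE = 5/1.71 = 2.923. Power ≈ Φ(λ - z_{α/2}) = Φ(2.923 - 1.96) = Φ(0.963) = 0.832.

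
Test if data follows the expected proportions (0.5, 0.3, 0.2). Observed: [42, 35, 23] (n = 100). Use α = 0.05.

Expected: [50.0, 30.0, 20.0]. χ² = 2.563. df = 2, critical = 5.991. Fail to reject H₀.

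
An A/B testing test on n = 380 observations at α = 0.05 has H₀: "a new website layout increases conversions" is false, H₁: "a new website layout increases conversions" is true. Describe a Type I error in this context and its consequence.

Type I error: rejecting H₀ when it is true — concluding that a new website layout increases conversions when in fact it is not. Consequence: rolling out a layout that doesn't actually help — wasted engineering effort.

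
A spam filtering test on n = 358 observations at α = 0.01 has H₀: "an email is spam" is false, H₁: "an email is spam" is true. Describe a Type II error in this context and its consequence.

Type II error: failing to reject H₀ when it is false — concluding that an email is spam is not supported when in fact it is. Consequence: a spam email lands in the inbox.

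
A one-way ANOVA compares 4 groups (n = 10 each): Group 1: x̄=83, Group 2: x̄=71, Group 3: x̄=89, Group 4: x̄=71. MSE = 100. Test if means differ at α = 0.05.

Grand mean = 78.5. SS_between = 2430.0, MS_between = 810.0. F = 8.1, F_crit ≈ 2.866. Reject H₀.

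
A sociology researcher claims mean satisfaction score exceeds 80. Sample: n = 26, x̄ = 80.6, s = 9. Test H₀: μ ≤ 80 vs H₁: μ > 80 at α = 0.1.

t = (80.6 - 80)/(9/√26) = 0.34, df = 25. Critical t = 1.316. Fail to reject H₀.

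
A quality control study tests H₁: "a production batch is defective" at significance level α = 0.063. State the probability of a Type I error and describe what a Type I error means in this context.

P(Type I error) = α = 0.063. A Type I error is rejecting H₀ when H₀ is actually true (false positive) — here, concluding that a production batch is defective when in fact this is not the case. Consequence: scrapping a good batch — wasted material and cost for no reason.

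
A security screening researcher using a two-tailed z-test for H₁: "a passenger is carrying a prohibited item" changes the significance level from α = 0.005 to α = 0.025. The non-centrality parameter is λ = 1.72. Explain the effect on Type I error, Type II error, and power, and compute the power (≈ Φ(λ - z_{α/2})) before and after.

Increasing α from 0.005 to 0.025:
• Type I error rate increases (α is the Type I rate by definition).
• Critical value moves from z_{α/2} = 2.807 to 2.241, so power = Φ(λ - z_{α/2}) goes from Φ(1.72 - 2.807) = 0.139 to Φ(1.72 - 2.241) = 0.301.
• Type II error rate β = 1 - power therefore decreases (0.861 → 0.699).
Appropriate when false negatives are costly — here, letting a prohibited item through — security breach.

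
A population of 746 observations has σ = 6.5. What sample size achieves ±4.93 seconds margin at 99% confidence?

Without FPC: n₀ = (2.576×6.5/4.93)² = 11.535. With FPC: n = n₀N/(n₀+N-1) = 11.4 → n = 12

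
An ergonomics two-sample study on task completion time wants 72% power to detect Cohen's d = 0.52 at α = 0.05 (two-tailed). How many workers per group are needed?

z_{α/2} = 1.96, z_β = Φ⁻¹(0.72) = 0.583. For medium effect (d = 0.52): n per group = 2(z_{α/2} + z_β)²/d² = 2(1.96 + 0.583)²/0.52² = 47.8 → 48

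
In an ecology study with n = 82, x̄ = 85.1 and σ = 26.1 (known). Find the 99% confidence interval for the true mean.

CI = x̄ ± z*(σ/√n) = 85.1 ± 2.576(26.1/√82) = 85.1 ± 7.42 = (77.68, 92.52)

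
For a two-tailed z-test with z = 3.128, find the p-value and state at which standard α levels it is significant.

p = 2·P(Z > |3.128|) = 2·(1 - Φ(3.128)) ≈ 0.0018. Significant at α = 0.1; Significant at α = 0.05; Significant at α = 0.01.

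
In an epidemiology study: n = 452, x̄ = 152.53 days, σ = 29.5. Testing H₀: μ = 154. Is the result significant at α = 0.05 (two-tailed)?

z = (152.53 - 154)/(29.5/√452) = -1.059. Since |z| ≤ 1.96, not significant at α = 0.05.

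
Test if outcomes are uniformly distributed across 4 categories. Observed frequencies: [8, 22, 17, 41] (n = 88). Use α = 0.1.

Expected = 22 each. χ² = Σ(O-E)²/E = 26.455. df = 3, critical value = 6.251. Reject H₀.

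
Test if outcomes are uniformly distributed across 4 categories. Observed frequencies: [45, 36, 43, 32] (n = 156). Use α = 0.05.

Expected = 39 each. χ² = Σ(O-E)²/E = 2.821. df = 3, critical value = 7.815. Fail to reject H₀.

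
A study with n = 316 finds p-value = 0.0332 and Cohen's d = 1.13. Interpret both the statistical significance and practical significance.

Statistically significant (p = 0.0332 < 0.05). Cohen's d = 1.13 indicates a large effect size. Both statistical and practical significance should be considered.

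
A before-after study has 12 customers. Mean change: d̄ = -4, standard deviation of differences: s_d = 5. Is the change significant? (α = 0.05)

t = d̄/(s_d/√n) = -4/(5/√12) = -2.771. df = 11, critical t = ±2.201. Reject H₀.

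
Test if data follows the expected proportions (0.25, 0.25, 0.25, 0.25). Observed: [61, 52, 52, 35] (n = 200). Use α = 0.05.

Expected: [50.0, 50.0, 50.0, 50.0]. χ² = 7.08. df = 3, critical = 7.815. Fail to reject H₀.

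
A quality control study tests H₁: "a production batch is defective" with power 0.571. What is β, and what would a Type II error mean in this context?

β = 1 - power = 1 - 0.571 = 0.429. A Type II error is failing to reject H₀ when H₀ is false (false negative) — here, failing to conclude that a production batch is defective when in fact it is true. Consequence: shipping a defective batch — faulty products reach customers.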